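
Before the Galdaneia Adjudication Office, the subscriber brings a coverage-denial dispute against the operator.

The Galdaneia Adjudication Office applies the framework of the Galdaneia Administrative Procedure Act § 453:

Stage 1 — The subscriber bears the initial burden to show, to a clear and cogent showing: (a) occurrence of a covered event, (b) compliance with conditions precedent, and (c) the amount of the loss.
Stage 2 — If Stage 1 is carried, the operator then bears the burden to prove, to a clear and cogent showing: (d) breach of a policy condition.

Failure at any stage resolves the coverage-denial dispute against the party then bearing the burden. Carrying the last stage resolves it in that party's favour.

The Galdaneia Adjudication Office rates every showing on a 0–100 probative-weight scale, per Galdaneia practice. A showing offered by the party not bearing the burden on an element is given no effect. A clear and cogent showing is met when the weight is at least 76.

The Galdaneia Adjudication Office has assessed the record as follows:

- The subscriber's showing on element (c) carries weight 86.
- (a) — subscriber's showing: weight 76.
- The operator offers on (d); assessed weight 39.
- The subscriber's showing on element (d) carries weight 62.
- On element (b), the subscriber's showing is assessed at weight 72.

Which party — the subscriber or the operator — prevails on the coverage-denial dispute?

At Stage 1 the subscriber must meet a clear and cogent showing (weight is at least 76): on (a) the weight is 76, ≥ 76, so (a) meets the standard; on (b) the weight is 72, < 76, so (b) does not meet the standard; on (c) the weight is 86, which does reach 76, so (c) meets the standard.
  The subscriber does not carry Stage 1.
The operator prevails.

operator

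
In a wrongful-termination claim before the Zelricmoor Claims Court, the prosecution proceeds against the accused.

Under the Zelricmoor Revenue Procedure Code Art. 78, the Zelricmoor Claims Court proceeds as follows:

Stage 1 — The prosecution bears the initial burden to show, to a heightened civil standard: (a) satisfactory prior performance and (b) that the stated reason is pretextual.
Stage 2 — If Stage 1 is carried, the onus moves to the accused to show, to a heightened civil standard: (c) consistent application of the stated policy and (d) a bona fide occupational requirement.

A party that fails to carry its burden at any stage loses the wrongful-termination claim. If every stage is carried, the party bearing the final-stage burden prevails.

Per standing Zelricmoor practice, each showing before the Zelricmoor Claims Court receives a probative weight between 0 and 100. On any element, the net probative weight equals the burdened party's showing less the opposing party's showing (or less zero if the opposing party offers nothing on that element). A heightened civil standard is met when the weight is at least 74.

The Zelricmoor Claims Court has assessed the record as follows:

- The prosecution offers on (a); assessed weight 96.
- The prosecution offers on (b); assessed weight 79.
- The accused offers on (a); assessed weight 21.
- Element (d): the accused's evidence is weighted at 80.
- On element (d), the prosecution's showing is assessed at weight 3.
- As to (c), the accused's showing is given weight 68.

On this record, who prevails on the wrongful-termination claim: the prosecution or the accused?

At Stage 1 the prosecution must meet a heightened civil standard (weight is at least 74): on (a) the weight is 96 less the opposing 21 gives net 75, which does reach 74, so (a) meets the standard; on (b) the weight is 79, which does reach 74, so (b) meets the standard.
  Stage 1 carried; the burden shifts to the accused.
At Stage 2 the accused must meet a heightened civil standard (weight is at least 74): on (c) the weight is 68, which does not reach 74, so (c) does not meet the standard; on (d) the weight is 80 less the opposing 3 gives net 77, ≥ 74, so (d) meets the standard.
  Not every element is met, so the accused fails to carry Stage 2.
The analysis ends at Stage 2; the prosecution prevails.

prosecution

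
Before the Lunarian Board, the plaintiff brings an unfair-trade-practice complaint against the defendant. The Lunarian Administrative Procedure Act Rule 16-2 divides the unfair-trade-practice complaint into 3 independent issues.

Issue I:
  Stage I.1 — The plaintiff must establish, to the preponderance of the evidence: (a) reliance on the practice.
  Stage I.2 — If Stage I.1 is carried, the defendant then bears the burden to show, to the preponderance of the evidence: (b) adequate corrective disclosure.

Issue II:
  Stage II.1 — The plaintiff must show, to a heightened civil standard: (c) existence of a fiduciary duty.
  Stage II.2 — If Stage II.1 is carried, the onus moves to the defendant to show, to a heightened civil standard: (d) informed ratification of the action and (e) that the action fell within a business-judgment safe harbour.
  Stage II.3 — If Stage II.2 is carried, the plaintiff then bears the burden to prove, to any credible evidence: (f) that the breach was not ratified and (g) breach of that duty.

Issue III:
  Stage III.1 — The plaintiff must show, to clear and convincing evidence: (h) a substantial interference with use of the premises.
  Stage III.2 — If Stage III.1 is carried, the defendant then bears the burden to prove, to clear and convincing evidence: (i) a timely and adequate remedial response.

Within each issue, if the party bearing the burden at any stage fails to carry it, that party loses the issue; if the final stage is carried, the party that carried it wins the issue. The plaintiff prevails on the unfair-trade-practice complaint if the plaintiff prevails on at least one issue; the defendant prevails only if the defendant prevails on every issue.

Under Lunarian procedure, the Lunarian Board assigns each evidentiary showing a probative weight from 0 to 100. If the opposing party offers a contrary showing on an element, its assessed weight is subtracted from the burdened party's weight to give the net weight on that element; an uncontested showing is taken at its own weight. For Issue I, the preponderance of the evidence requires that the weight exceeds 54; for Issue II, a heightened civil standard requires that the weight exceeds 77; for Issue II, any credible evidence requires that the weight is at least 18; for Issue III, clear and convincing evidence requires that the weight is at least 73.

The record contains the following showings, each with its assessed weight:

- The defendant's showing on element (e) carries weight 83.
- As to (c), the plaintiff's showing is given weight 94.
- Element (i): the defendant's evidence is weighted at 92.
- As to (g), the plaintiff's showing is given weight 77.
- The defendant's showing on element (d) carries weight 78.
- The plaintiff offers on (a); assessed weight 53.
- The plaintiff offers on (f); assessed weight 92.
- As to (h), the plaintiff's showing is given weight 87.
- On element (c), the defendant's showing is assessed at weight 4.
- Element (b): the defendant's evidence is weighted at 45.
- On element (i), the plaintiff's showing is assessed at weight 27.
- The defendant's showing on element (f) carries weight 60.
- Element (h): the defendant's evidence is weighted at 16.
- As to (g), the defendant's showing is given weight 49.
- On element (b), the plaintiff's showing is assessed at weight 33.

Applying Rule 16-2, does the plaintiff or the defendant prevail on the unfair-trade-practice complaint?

plaintiff

— Issue I —
At Stage I.1 the plaintiff must meet the preponderance of the evidence (weight exceeds 54): on (a) the weight is 53, which does not exceed 54, so (a) does not meet the standard.
  The plaintiff does not carry Stage I.1.
The defendant prevails on this issue.
— Issue II —
At Stage II.1 the plaintiff must meet a heightened civil standard (weight exceeds 77): on (c) the weight is 94 less the opposing 4 gives net 90, which does exceed 77, so (c) meets the standard.
  The plaintiff carries Stage II.1; the defendant now bears the burden.
At Stage II.2 the defendant must meet a heightened civil standard (weight exceeds 77): on (d) the weight is 78, which does exceed 77, so (d) meets the standard; on (e) the weight is 83, which does exceed 77, so (e) meets the standard.
  Stage II.2 is satisfied; the onus moves to the plaintiff.
At Stage II.3 the plaintiff must meet any credible evidence (weight is at least 18): on (f) the weight is 92 less the opposing 60 gives net 32, which does reach 18, so (f) meets the standard; on (g) the weight is 77 less the opposing 49 gives net 28, ≥ 18, so (g) meets the standard.
  All elements met at the final stage.
Every stage carried; the plaintiff prevails on this issue.
— Issue III —
Stage III.1 — burden on plaintiff; standard: clear and convincing evidence (weight is at least 73).
    (h): 87 − 16 = 71 < 73 [not met]
  Not every element is met, so the plaintiff fails to carry Stage III.1.
So the defendant prevails on this issue.
Per-issue: Issue I → defendant; Issue II → plaintiff; Issue III → defendant. The plaintiff must prevail on at least one issue; overall, the plaintiff prevails.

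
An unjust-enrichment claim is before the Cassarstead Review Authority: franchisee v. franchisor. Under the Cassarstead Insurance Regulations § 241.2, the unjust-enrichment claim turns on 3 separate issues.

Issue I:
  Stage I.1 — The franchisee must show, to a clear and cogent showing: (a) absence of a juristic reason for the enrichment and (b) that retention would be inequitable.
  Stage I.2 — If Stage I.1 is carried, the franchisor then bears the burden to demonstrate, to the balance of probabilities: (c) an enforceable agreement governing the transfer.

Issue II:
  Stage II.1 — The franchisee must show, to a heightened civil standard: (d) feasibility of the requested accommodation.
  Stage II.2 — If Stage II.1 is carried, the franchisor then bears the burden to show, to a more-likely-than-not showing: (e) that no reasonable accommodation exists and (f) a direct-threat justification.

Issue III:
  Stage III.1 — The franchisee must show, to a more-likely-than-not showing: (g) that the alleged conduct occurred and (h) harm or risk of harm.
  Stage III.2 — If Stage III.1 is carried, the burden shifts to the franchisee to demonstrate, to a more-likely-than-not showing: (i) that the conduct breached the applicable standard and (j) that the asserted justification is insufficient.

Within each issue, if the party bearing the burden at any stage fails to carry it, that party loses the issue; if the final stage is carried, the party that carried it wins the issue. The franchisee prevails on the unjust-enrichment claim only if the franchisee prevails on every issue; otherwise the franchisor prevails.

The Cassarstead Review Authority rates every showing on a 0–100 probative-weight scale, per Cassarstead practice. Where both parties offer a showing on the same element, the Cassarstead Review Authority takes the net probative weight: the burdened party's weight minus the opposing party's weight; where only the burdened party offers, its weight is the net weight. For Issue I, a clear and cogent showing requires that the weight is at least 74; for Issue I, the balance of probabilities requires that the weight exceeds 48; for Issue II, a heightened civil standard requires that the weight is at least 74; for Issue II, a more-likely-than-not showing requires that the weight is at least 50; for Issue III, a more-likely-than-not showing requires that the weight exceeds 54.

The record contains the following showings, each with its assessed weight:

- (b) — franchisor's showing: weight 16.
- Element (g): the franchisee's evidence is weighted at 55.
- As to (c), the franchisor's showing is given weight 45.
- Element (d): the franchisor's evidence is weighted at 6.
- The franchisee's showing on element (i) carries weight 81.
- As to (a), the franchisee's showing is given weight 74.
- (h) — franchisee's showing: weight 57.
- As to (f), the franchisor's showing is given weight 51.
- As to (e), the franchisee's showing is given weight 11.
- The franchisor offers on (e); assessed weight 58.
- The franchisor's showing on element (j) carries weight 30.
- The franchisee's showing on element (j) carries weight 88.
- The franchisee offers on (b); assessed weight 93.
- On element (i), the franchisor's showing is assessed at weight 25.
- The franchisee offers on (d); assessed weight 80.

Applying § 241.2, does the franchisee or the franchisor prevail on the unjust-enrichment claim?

— Issue I —
At Stage I.1 the franchisee must meet a clear and cogent showing (weight is at least 74): on (a) the weight is 74, ≥ 74, so (a) meets the standard; on (b) the weight is 93 less the opposing 16 gives net 77, which does reach 74, so (b) meets the standard.
  Stage I.1 is satisfied; the onus moves to the franchisor.
At Stage I.2 the franchisor must meet the balance of probabilities (weight exceeds 48): on (c) the weight is 45, ≤ 48, so (c) does not meet the standard.
  Stage I.2 not carried; the franchisor fails its burden.
The analysis ends at Stage I.2; the franchisee prevails on this issue.
— Issue II —
At Stage II.1 the franchisee must meet a heightened civil standard (weight is at least 74): on (d) the weight is 80 less the opposing 6 gives net 74, which does reach 74, so (d) meets the standard.
  Stage II.1 carried; the burden shifts to the franchisor.
At Stage II.2 the franchisor must meet a more-likely-than-not showing (weight is at least 50): on (e) the weight is 58 less the opposing 11 gives net 47, which does not reach 50, so (e) does not meet the standard; on (f) the weight is 51, ≥ 50, so (f) meets the standard.
  Not every element is met, so the franchisor fails to carry Stage II.2.
The analysis ends at Stage II.2; the franchisee prevails on this issue.
— Issue III —
At Stage III.1 the franchisee must meet a more-likely-than-not showing (weight exceeds 54): on (g) the weight is 55, > 54, so (g) meets the standard; on (h) the weight is 57, > 54, so (h) meets the standard.
  Stage III.1 carried; the burden remains with the franchisee.
At Stage III.2 the franchisee must meet a more-likely-than-not showing (weight exceeds 54): on (i) the weight is 81 less the opposing 25 gives net 56, which does exceed 54, so (i) meets the standard; on (j) the weight is 88 less the opposing 30 gives net 58, > 54, so (j) meets the standard.
  The franchisee carries the last stage.
All stages carried — the franchisee prevails on this issue.
Per-issue: Issue I → franchisee; Issue II → franchisee; Issue III → franchisee. The franchisee must prevail on every issue; overall, the franchisee prevails.

franchisee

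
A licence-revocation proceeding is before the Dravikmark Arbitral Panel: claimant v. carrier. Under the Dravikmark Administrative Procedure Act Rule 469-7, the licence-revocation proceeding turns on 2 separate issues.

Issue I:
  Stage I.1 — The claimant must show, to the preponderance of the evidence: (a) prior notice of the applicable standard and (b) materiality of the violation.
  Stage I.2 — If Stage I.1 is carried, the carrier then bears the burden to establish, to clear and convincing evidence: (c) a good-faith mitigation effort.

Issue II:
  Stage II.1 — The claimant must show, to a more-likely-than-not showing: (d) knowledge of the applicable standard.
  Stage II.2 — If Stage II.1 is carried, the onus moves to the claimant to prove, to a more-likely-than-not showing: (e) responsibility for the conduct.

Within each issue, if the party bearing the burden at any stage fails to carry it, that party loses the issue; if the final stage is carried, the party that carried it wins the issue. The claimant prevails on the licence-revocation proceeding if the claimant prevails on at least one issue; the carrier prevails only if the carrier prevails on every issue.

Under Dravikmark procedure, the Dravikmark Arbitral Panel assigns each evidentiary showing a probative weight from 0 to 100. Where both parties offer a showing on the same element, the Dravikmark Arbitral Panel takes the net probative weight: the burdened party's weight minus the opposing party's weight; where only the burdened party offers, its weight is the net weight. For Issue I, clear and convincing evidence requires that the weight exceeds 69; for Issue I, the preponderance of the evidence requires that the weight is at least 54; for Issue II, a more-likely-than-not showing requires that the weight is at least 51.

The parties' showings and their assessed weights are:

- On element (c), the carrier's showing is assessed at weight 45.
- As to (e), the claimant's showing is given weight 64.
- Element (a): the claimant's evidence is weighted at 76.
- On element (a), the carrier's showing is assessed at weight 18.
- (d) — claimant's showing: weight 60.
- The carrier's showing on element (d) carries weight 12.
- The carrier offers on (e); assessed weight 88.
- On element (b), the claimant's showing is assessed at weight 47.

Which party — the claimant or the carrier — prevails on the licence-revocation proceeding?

— Issue I —
Stage I.1 (claimant, the preponderance of the evidence, weight is at least 54): (a) net 76−18=58 ≥ 54 — meets; (b) 47 < 54 — fails.
  Not every element is met, so the claimant fails to carry Stage I.1.
So the carrier prevails on this issue.
— Issue II —
Stage II.1 — burden on claimant; standard: a more-likely-than-not showing (weight is at least 51).
    (d): 60 − 12 = 48 < 51 [not met]
  The claimant does not carry Stage II.1.
The analysis ends at Stage II.1; the carrier prevails on this issue.
Per-issue: Issue I → carrier; Issue II → carrier. The claimant must prevail on at least one issue; overall, the carrier prevails.

carrier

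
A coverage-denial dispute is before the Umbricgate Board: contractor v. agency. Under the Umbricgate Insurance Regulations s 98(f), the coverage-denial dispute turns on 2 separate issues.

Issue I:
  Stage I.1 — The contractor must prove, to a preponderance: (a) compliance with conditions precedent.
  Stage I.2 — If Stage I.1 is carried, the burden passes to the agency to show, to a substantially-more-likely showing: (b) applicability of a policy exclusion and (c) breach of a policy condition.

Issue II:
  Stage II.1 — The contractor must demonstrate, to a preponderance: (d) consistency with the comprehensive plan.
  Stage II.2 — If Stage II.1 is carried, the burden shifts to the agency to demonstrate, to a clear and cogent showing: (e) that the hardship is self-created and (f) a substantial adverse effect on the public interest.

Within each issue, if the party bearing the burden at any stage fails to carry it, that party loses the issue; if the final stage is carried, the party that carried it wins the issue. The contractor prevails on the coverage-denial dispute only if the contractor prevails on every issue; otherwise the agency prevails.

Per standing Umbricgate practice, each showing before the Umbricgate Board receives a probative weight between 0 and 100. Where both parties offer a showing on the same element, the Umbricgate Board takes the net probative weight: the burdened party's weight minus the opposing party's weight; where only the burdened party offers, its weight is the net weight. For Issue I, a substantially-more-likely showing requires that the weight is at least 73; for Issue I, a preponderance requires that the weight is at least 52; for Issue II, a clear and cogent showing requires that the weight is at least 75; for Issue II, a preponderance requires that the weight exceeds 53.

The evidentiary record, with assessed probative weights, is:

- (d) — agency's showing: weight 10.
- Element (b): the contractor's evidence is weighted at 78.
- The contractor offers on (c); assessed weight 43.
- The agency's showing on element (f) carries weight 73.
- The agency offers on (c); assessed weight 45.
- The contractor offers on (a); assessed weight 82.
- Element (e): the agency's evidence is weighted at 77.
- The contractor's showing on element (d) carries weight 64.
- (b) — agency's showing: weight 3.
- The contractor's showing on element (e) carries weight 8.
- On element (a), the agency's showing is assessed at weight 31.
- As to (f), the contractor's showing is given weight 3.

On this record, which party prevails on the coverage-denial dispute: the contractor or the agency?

— Issue I —
Stage I.1 (contractor, a preponderance, weight is at least 52): (a) net 82−31=51 < 52 — fails.
  The contractor does not carry Stage I.1.
The analysis ends at Stage I.1; the agency prevails on this issue.
— Issue II —
Stage II.1 (contractor, a preponderance, weight exceeds 53): (d) net 64−10=54 > 53 — meets.
  Stage II.1 is satisfied; the onus moves to the agency.
Stage II.2 (agency, a clear and cogent showing, weight is at least 75): (e) net 77−8=69 < 75 — fails; (f) net 73−3=70 < 75 — fails.
  Not every element is met, so the agency fails to carry Stage II.2.
The analysis ends at Stage II.2; the contractor prevails on this issue.
Per-issue: Issue I → agency; Issue II → contractor. The contractor must prevail on every issue; overall, the agency prevails.

agency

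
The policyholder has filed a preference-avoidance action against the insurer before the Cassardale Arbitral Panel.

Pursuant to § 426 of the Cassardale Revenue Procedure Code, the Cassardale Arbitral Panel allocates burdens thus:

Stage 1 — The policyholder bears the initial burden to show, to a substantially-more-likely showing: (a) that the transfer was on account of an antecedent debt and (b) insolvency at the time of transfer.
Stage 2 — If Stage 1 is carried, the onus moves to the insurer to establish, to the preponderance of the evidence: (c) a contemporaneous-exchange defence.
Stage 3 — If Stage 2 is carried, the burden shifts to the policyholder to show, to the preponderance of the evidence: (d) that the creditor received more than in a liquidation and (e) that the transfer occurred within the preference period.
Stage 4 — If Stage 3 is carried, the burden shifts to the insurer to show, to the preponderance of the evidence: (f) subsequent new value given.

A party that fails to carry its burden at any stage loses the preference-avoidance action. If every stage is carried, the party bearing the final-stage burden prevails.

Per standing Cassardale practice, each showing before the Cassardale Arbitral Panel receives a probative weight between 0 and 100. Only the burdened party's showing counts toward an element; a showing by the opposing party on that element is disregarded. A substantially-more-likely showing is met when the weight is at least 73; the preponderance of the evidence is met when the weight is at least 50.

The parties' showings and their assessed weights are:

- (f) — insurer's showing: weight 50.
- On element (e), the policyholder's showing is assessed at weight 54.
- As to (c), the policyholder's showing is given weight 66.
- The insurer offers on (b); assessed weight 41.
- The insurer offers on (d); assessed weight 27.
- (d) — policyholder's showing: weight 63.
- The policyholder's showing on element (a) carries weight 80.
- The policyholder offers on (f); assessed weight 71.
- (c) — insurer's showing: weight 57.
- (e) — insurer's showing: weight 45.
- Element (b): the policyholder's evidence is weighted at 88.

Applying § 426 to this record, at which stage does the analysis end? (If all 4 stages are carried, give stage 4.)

Stage 1 — burden on policyholder; standard: a substantially-more-likely showing (weight is at least 73).
    (a): 80 ≥ 73 [met]
    (b): 88 (insurer's 41 disregarded) ≥ 73 [met]
  The policyholder carries Stage 1; the insurer now bears the burden.
Stage 2 — burden on insurer; standard: the preponderance of the evidence (weight is at least 50).
    (c): 57 (policyholder's 66 disregarded) ≥ 50 [met]
  The insurer carries Stage 2; the policyholder now bears the burden.
Stage 3 — burden on policyholder; standard: the preponderance of the evidence (weight is at least 50).
    (d): 63 (insurer's 27 disregarded) ≥ 50 [met]
    (e): 54 (insurer's 45 disregarded) ≥ 50 [met]
  Stage 3 carried; the burden shifts to the insurer.
Stage 4 — burden on insurer; standard: the preponderance of the evidence (weight is at least 50).
    (f): 50 (policyholder's 71 disregarded) ≥ 50 [met]
  The insurer carries the last stage.
All stages carried — the insurer prevails.

stage 4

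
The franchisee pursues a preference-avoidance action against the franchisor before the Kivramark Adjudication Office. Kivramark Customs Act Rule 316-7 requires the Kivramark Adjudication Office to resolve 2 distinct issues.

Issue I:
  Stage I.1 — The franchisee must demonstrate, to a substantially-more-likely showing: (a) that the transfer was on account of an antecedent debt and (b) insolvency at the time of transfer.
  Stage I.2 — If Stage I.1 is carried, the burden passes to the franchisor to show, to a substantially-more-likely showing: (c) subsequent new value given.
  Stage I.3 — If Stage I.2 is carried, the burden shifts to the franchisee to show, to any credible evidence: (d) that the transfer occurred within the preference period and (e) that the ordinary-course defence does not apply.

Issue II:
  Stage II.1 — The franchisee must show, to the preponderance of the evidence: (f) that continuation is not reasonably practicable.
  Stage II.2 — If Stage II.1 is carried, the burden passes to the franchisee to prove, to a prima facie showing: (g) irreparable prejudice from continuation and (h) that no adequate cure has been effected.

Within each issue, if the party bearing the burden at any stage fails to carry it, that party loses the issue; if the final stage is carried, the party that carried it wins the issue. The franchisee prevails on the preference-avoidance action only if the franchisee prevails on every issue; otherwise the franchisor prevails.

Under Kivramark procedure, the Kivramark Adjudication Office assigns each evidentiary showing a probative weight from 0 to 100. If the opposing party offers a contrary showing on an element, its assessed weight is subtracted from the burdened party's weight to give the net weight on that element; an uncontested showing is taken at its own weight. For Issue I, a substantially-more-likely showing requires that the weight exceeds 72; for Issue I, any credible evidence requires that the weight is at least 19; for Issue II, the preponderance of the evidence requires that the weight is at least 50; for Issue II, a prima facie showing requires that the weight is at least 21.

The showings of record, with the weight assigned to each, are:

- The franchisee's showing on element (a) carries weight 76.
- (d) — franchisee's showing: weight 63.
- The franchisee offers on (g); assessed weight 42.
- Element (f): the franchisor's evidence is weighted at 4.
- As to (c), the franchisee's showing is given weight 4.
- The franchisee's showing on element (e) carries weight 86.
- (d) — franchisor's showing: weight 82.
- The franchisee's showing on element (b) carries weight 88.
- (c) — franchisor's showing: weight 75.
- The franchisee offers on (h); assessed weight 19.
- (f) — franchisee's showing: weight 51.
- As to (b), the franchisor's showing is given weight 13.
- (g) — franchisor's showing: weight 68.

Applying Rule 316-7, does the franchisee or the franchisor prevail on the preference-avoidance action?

franchisor

— Issue I —
Stage I.1 — burden on franchisee; standard: a substantially-more-likely showing (weight exceeds 72).
    (a): 76 > 72 [met]
    (b): 88 − 13 = 75 > 72 [met]
  The franchisee carries Stage I.1; the franchisor now bears the burden.
Stage I.2 — burden on franchisor; standard: a substantially-more-likely showing (weight exceeds 72).
    (c): 75 − 4 = 71 ≤ 72 [not met]
  The franchisor does not carry Stage I.2.
So the franchisee prevails on this issue.
— Issue II —
At Stage II.1 the franchisee must meet the preponderance of the evidence (weight is at least 50): on (f) the weight is 51 less the opposing 4 gives net 47, < 50, so (f) does not meet the standard.
  Not every element is met, so the franchisee fails to carry Stage II.1.
The franchisor prevails on this issue.
Per-issue: Issue I → franchisee; Issue II → franchisor. The franchisee must prevail on every issue; overall, the franchisor prevails.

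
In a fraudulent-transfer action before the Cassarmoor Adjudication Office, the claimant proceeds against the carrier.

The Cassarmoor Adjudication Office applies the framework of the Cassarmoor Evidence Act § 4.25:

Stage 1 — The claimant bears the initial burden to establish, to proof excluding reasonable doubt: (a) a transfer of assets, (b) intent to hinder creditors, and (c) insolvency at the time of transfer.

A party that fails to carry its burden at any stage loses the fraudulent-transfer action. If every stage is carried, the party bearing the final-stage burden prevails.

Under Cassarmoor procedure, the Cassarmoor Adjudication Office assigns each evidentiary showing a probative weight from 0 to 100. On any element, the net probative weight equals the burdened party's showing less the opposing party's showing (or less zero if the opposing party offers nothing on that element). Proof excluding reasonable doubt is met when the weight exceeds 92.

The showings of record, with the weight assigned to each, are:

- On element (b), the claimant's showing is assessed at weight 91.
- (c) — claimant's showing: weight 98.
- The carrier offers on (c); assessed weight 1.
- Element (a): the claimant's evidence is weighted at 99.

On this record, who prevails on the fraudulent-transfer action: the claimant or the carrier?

Stage 1 — burden on claimant; standard: proof excluding reasonable doubt (weight exceeds 92).
    (a): 99 > 92 [met]
    (b): 91 ≤ 92 [not met]
    (c): 98 − 1 = 97 > 92 [met]
  Stage 1 not carried; the claimant fails its burden.
The carrier prevails.

carrier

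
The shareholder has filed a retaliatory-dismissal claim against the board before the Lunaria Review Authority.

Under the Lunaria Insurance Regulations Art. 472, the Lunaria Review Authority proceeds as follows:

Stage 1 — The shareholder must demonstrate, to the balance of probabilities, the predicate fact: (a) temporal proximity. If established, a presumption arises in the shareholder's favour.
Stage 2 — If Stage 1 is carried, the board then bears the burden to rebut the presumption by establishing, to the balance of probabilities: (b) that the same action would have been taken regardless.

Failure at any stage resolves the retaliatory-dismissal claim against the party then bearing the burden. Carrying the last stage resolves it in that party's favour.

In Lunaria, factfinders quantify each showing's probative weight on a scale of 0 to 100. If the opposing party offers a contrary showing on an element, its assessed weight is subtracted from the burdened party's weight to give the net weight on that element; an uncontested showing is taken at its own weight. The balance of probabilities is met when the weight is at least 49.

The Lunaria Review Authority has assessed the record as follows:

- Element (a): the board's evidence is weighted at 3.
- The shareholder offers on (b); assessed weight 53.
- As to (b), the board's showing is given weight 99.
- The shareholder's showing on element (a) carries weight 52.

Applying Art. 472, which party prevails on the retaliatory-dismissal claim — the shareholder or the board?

shareholder

At Stage 1 the shareholder must meet the balance of probabilities (weight is at least 49): on (a) the weight is 52 less the opposing 3 gives net 49, ≥ 49, so (a) meets the standard.
  The shareholder carries Stage 1; the board now bears the burden.
At Stage 2 the board must meet the balance of probabilities (weight is at least 49): on (b) the weight is 99 less the opposing 53 gives net 46, < 49, so (b) does not meet the standard.
  Not every element is met, so the board fails to carry Stage 2.
The shareholder prevails.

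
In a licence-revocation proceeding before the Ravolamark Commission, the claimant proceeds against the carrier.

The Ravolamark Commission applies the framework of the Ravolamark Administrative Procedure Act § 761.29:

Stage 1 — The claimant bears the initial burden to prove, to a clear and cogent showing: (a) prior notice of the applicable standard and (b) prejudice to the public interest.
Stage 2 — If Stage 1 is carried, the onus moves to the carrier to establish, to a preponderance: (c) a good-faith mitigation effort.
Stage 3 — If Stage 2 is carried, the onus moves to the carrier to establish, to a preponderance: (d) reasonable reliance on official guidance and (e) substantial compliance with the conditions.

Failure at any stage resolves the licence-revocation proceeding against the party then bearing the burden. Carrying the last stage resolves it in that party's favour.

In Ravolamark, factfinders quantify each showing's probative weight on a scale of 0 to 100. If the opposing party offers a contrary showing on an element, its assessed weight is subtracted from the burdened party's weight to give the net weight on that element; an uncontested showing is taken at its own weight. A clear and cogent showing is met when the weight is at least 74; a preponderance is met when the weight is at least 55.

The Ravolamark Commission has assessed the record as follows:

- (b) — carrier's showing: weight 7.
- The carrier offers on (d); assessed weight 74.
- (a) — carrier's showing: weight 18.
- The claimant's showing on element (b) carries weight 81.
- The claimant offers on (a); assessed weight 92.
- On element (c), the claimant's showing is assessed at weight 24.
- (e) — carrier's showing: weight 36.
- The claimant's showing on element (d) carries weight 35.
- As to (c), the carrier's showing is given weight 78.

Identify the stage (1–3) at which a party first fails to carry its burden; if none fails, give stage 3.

stage 2

Stage 1 — burden on claimant; standard: a clear and cogent showing (weight is at least 74).
    (a): 92 − 18 = 74 ≥ 74 [met]
    (b): 81 − 7 = 74 ≥ 74 [met]
  Stage 1 is satisfied; the onus moves to the carrier.
Stage 2 — burden on carrier; standard: a preponderance (weight is at least 55).
    (c): 78 − 24 = 54 < 55 [not met]
  Not every element is met, so the carrier fails to carry Stage 2.
The analysis ends at Stage 2; the claimant prevails.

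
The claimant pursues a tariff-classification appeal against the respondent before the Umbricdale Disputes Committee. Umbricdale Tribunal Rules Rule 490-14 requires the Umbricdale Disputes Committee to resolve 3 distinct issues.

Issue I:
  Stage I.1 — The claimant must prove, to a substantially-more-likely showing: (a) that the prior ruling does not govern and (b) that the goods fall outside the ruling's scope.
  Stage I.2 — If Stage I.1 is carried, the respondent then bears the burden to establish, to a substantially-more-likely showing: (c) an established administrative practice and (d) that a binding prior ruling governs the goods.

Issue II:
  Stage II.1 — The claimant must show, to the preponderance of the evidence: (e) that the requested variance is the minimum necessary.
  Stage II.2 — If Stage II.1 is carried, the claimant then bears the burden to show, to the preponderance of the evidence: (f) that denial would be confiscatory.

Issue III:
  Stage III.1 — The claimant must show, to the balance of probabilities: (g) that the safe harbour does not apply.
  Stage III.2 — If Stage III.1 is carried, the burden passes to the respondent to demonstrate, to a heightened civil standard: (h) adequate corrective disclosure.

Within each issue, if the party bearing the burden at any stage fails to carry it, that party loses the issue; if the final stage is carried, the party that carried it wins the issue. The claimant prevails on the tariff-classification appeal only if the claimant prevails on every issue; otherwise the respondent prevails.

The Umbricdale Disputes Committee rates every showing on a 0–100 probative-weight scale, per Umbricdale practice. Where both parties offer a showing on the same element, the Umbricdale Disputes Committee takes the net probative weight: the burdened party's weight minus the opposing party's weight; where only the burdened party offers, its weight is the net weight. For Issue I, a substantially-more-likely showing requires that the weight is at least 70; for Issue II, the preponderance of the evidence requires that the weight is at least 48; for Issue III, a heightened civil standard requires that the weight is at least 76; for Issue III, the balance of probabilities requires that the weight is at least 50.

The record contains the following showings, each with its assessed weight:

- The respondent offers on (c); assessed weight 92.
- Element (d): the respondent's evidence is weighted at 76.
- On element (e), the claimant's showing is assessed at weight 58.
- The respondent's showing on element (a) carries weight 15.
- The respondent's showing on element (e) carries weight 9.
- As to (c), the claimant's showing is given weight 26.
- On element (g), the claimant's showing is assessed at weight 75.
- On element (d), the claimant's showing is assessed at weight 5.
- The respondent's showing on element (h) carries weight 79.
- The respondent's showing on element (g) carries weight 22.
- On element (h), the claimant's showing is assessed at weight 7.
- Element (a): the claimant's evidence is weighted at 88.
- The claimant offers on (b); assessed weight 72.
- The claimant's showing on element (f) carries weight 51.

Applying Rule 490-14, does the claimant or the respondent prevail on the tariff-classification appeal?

claimant

— Issue I —
At Stage I.1 the claimant must meet a substantially-more-likely showing (weight is at least 70): on (a) the weight is 88 less the opposing 15 gives net 73, which does reach 70, so (a) meets the standard; on (b) the weight is 72, ≥ 70, so (b) meets the standard.
  Stage I.1 is satisfied; the onus moves to the respondent.
At Stage I.2 the respondent must meet a substantially-more-likely showing (weight is at least 70): on (c) the weight is 92 less the opposing 26 gives net 66, which does not reach 70, so (c) does not meet the standard; on (d) the weight is 76 less the opposing 5 gives net 71, ≥ 70, so (d) meets the standard.
  The respondent does not carry Stage I.2.
So the claimant prevails on this issue.
— Issue II —
Stage II.1 — burden on claimant; standard: the preponderance of the evidence (weight is at least 48).
    (e): 58 − 9 = 49 ≥ 48 [met]
  All elements met. The claimant retains the burden for Stage II.2.
Stage II.2 — burden on claimant; standard: the preponderance of the evidence (weight is at least 48).
    (f): 51 ≥ 48 [met]
  Stage II.2 carried; the final stage is satisfied.
With every stage satisfied, the claimant prevails on this issue.
— Issue III —
At Stage III.1 the claimant must meet the balance of probabilities (weight is at least 50): on (g) the weight is 75 less the opposing 22 gives net 53, which does reach 50, so (g) meets the standard.
  The claimant carries Stage III.1; the respondent now bears the burden.
At Stage III.2 the respondent must meet a heightened civil standard (weight is at least 76): on (h) the weight is 79 less the opposing 7 gives net 72, which does not reach 76, so (h) does not meet the standard.
  Not every element is met, so the respondent fails to carry Stage III.2.
So the claimant prevails on this issue.
Per-issue: Issue I → claimant; Issue II → claimant; Issue III → claimant. The claimant must prevail on every issue; overall, the claimant prevails.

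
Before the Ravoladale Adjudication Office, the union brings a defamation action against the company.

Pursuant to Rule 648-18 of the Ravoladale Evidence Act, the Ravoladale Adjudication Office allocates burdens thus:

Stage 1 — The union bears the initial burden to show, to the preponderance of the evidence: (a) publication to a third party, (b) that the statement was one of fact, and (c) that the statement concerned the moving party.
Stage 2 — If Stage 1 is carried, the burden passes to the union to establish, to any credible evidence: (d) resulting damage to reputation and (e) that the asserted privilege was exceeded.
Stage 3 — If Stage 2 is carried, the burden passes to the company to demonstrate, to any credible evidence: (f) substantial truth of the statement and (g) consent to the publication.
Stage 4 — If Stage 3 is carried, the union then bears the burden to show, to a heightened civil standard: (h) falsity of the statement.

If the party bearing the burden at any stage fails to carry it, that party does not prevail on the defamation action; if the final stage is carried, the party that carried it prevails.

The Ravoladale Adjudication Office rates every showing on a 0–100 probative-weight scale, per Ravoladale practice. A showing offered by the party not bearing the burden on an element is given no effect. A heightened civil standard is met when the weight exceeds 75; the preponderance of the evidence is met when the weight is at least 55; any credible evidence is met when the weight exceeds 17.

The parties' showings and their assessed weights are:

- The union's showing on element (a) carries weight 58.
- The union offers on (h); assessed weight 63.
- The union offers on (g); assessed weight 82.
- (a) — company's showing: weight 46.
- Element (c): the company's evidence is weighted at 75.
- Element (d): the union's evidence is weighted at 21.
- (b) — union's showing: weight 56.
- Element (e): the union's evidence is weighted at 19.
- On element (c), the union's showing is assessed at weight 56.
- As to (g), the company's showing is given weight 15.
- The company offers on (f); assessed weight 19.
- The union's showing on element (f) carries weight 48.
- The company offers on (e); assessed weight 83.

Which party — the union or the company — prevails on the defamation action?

Stage 1 (union, the preponderance of the evidence, weight is at least 55): (a) 58 (company's 46 disregarded) ≥ 55 — meets; (b) 56 ≥ 55 — meets; (c) 56 (company's 75 disregarded) ≥ 55 — meets.
  All elements met. The union retains the burden for Stage 2.
Stage 2 (union, any credible evidence, weight exceeds 17): (d) 21 > 17 — meets; (e) 19 (company's 83 disregarded) > 17 — meets.
  The union carries Stage 2; the company now bears the burden.
Stage 3 (company, any credible evidence, weight exceeds 17): (f) 19 (union's 48 disregarded) > 17 — meets; (g) 15 (union's 82 disregarded) ≤ 17 — fails.
  Stage 3 not carried; the company fails its burden.
So the union prevails.

union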